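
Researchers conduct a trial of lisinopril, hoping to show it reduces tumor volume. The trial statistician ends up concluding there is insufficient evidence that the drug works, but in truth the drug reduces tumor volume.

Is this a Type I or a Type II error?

Type II error

The null hypothesis here is that the drug has no effect on tumor volume.
'Concluding there is insufficient evidence that the drug works' corresponds to failing to reject H₀.
H₀ was not rejected but H₀ is false — a Type II error (false negative).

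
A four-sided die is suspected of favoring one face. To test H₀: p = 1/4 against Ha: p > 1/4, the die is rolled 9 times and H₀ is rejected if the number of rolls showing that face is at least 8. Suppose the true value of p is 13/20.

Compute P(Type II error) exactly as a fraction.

Under the alternative p = 13/20, X ~ Binomial(9, 13/20); β is the probability the test does not reject, P(X < 8).
Equivalently, β = 1 − P(X ≥ 8) = 112501116301/128000000000.

112501116301/128000000000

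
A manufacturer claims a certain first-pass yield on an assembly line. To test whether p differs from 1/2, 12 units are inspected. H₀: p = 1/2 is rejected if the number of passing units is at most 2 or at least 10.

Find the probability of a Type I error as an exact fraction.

The significance level is the null-hypothesis probability of the rejection region {≤2} ∪ {≥10}.
Each tail has probability (1 + 12 + 66)/4096; doubling gives α = 158/4096 = 79/2048.

79/2048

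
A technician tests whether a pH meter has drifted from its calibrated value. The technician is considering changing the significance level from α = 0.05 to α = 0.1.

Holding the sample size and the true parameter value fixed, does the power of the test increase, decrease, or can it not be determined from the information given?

It increases.

With a larger α the critical value moves toward the center, so more of the Ha sampling distribution lies in the rejection region.
Since power = 1 − β and β decreases, power increases.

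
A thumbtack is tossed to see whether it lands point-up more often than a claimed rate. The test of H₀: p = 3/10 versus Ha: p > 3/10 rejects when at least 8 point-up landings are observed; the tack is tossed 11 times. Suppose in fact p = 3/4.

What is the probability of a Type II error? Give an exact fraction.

150311/524288

Under the alternative p = 3/4, K ~ Binomial(11, 3/4); β is the probability the test does not reject, P(K < 8).
Adding the binomial probabilities P(K=0)+…+P(K=7) at p = 3/4 gives 150311/524288.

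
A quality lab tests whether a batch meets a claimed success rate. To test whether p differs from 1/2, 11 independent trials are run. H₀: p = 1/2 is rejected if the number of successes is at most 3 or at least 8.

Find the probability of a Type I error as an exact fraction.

The significance level is the null-hypothesis probability of the rejection region {≤3} ∪ {≥8}.
The two tails are symmetric, so α = 2·(1 + 11 + 55 + 165)/2^11 = 464/2048 = 29/128.

29/128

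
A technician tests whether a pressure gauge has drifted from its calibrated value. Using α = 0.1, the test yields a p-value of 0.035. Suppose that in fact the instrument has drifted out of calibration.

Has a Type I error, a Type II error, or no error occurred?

No error — this is a correct decision.

The conventional null hypothesis is that the instrument is correctly calibrated.
Since p = 0.035 < α = 0.1, H₀ is rejected.
H₀ is false (actually the instrument has drifted out of calibration).
The decision matches the true state — no error.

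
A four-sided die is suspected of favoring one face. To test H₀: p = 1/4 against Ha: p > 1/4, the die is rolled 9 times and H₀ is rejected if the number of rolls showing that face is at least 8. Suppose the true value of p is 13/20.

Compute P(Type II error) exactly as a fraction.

Under the alternative p = 13/20, X ~ Binomial(9, 13/20); β is the probability the test does not reject, P(X < 8).
Summing C(9,j)·(13/20)^j·(7/20)^{9-j} for j = 0..7 gives 112501116301/128000000000.

112501116301/128000000000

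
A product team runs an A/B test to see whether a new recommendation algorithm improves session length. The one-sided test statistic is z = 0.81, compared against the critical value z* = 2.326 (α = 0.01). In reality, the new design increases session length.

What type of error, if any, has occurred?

The conventional null hypothesis is that the new design has no effect on session length.
Since z = 0.81 ≤ z* = 2.326, H₀ is not rejected.
H₀ is false (actually the new design increases session length).
Failing to reject a false H₀ is a Type II error.

Type II error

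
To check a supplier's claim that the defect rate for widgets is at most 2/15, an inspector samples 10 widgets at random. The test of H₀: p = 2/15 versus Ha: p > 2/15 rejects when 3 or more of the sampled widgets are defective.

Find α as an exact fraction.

26623460512/192216796875

α = P(reject H₀ | H₀ true) = P(Y ≥ 3 | p = 2/15), Y ~ Binomial(10, 2/15).
α = 1 − P(Y ≤ 2) = 1 − 165593336363/192216796875 = 26623460512/192216796875.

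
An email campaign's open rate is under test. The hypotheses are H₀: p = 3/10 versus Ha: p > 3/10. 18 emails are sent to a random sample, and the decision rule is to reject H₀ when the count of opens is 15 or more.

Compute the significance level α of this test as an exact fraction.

Under H₀, Y ~ Binomial(18, 3/10), and α = P(Y ≥ 15).
Summing C(18,j)(3/10)^j(7/10)^{18−j} for j = 15,…,18 gives 217773361539/50000000000000000.

217773361539/50000000000000000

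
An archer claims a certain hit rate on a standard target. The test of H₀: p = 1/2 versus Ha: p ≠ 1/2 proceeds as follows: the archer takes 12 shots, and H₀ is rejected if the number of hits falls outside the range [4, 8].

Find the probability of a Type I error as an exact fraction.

299/2048

The significance level is the null-hypothesis probability of the rejection region {≤3} ∪ {≥9}.
By symmetry, α = 2·P(K ≤ 3) = 2·(1 + 12 + 66 + 220)/4096 = 598/4096 = 299/2048.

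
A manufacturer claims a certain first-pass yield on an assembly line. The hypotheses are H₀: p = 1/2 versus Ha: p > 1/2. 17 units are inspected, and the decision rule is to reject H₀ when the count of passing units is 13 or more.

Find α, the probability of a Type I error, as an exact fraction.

1607/65536

α = P(reject H₀ | H₀ true) = P(S ≥ 13 | p = 1/2), with S ~ Binomial(17, 1/2).
Summing the upper tail: (2380 + 680 + 136 + 17 + 1) / 2^17 = 3214/131072 = 1607/65536.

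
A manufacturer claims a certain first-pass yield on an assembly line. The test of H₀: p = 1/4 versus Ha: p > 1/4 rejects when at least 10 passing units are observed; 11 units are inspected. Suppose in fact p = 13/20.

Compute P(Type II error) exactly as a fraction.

A Type II error is failing to reject when Ha holds: with p = 13/20, β = P(S ≤ 9).
Summing C(11,j)·(13/20)^j·(7/20)^{11-j} for j = 0..9 gives 19239273573359/20480000000000.

19239273573359/20480000000000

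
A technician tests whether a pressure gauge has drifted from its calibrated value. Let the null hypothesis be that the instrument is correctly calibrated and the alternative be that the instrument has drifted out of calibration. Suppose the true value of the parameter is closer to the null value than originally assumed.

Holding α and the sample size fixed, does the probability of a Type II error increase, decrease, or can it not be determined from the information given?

It increases.

A smaller true effect puts the Ha sampling distribution closer to H₀, so more of it falls in the non-rejection region.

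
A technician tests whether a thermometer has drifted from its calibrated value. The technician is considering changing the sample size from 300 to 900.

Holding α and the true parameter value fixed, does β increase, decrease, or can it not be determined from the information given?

More data shrinks sampling variability; the test statistic under Ha concentrates further from the null value, making rejection more likely.

It decreases.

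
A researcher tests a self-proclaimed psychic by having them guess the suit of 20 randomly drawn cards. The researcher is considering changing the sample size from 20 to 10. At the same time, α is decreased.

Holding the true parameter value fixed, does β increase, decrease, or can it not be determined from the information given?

It increases.

A smaller sample increases the standard error, so the sampling distributions under H₀ and Ha overlap more. Tightening α shrinks the rejection region. When Ha holds, fewer sample outcomes clear the stricter threshold, so more fall in the acceptance region. Both changes push β in the same direction.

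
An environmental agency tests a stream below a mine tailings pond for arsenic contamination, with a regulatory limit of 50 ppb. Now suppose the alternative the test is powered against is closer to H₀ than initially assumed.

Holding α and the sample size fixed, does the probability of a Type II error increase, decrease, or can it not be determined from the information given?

When the true parameter is near the null value, the test has a harder time distinguishing Ha from H₀.

It increases.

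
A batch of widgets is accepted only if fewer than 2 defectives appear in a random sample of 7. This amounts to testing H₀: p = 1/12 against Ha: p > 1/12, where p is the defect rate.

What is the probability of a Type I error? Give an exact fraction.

Under H₀, S ~ Binomial(7, 1/12); the Type I error rate is P(S ≥ 2).
Via the complement, α = 1 − Σ_{j=0}^{1} C(7,j)(1/12)^j(11/12)^{7-j} = 219095/1990656.

219095/1990656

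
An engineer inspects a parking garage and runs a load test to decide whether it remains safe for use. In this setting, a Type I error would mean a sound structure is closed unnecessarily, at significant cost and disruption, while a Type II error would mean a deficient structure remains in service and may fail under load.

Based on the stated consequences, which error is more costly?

Type II error

The Type II consequence (a deficient structure remains in service and may fail under load) is more severe than the Type I consequence (a sound structure is closed unnecessarily, at significant cost and disruption).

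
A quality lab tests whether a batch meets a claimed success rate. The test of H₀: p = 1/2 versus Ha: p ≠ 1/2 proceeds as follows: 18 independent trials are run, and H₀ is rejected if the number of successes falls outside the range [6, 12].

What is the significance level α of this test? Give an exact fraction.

Under H₀, K ~ Binomial(18, 1/2); α is the probability of landing in either tail, P(K ≤ 5) + P(K ≥ 13).
The two tails are symmetric, so α = 2·(1 + 18 + 153 + 816 + 3060 + 8568)/2^18 = 25232/262144 = 1577/16384.

1577/16384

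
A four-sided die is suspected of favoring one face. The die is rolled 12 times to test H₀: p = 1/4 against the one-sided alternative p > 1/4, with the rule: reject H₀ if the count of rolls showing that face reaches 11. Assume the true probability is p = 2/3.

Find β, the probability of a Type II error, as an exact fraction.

β = P(fail to reject H₀ | Ha true) = P(X ≤ 10 | p = 2/3), X ~ Binomial(12, 2/3).
Adding the binomial probabilities P(X=0)+…+P(X=10) at p = 2/3 gives 502769/531441.

502769/531441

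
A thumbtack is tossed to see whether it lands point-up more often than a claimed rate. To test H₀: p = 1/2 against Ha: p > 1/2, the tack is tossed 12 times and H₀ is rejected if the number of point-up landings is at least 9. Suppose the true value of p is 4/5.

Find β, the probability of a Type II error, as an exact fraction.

10030813/48828125

Under the alternative p = 4/5, K ~ Binomial(12, 4/5); β is the probability the test does not reject, P(K < 9).
Adding the binomial probabilities P(K=0)+…+P(K=8) at p = 4/5 gives 10030813/48828125.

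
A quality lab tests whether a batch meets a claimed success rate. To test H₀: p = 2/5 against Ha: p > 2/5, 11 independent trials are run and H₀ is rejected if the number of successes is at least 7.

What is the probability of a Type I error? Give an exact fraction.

194048/1953125

Under H₀, X ~ Binomial(11, 2/5), and α = P(X ≥ 7).
Summing C(11,j)(2/5)^j(3/5)^{11−j} for j = 7,…,11 gives 194048/1953125.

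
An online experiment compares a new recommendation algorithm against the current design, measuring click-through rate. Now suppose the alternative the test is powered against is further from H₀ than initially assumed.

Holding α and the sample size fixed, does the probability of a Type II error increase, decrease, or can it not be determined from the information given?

The further the true parameter sits from the null value, the more of the Ha sampling distribution falls in the rejection region.

It decreases.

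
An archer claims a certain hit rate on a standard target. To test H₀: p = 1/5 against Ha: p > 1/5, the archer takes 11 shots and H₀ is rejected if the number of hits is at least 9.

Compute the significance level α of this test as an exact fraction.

37/1953125

Under H₀, Y ~ Binomial(11, 1/5), and α = P(Y ≥ 9).
Adding the binomial terms for j = 9 through 11 with p = 1/5 yields 37/1953125.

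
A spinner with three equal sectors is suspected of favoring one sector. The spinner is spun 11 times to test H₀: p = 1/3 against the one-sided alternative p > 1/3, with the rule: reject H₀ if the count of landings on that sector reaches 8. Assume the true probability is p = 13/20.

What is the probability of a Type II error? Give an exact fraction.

β = P(fail to reject H₀ | Ha true) = P(S ≤ 7 | p = 13/20), S ~ Binomial(11, 13/20).
Equivalently, β = 1 − P(S ≥ 8) = 2941183244209/5120000000000.

2941183244209/5120000000000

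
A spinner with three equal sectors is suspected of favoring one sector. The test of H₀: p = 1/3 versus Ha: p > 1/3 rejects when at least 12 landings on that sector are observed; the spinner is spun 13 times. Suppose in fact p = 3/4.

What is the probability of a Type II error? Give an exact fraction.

Under the alternative p = 3/4, X ~ Binomial(13, 3/4); β is the probability the test does not reject, P(X < 12).
Summing C(13,j)·(3/4)^j·(1/4)^{13-j} for j = 0..11 gives 3662863/4194304.

3662863/4194304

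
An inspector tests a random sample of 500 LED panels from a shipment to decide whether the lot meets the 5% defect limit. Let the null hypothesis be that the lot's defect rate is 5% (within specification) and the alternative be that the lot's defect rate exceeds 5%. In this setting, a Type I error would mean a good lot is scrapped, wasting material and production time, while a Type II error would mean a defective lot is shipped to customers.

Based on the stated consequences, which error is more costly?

Type II error

The Type II consequence (a defective lot is shipped to customers) is more severe than the Type I consequence (a good lot is scrapped, wasting material and production time).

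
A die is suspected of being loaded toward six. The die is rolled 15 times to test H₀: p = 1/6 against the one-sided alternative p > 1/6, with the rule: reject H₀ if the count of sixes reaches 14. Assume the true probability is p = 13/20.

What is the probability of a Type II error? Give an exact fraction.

A Type II error is failing to reject when Ha holds: with p = 13/20, β = P(K ≤ 13).
Summing C(15,j)·(13/20)^j·(7/20)^{15-j} for j = 0..13 gives 16151694793243741949/16384000000000000000.

16151694793243741949/16384000000000000000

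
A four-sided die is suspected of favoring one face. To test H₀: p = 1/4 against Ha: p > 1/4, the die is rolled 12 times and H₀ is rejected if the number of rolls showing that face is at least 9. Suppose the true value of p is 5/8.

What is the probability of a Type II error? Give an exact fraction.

49315179861/68719476736

β = P(fail to reject H₀ | Ha true) = P(S ≤ 8 | p = 5/8), S ~ Binomial(12, 5/8).
Equivalently, β = 1 − P(S ≥ 9) = 49315179861/68719476736.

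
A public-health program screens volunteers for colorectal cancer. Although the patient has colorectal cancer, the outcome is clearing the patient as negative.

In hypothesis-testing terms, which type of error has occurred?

The null hypothesis here is that the patient does not have colorectal cancer.
'Clearing the patient as negative' corresponds to failing to reject H₀.
H₀ was not rejected but H₀ is false — a Type II error (false negative).

Type II error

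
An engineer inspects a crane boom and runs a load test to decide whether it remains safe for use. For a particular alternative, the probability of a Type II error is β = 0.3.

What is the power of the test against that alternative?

0.7

Power = 1 − β = 1 − 0.3 = 0.7.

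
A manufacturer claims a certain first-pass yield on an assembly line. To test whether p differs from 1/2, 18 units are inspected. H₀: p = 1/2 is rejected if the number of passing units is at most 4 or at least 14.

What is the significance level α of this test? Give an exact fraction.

Under H₀, X ~ Binomial(18, 1/2); α is the probability of landing in either tail, P(X ≤ 4) + P(X ≥ 14).
The two tails are symmetric, so α = 2·(1 + 18 + 153 + 816 + 3060)/2^18 = 8096/262144 = 253/8192.

253/8192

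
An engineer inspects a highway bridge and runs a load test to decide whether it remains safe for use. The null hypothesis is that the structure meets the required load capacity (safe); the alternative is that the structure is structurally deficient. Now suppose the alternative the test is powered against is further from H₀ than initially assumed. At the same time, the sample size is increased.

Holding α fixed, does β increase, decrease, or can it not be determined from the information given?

A bigger departure from H₀ is easier for the test to detect, so it fails to reject less often. A larger sample reduces the standard error, pulling the sampling distribution under Ha further from the non-rejection region. Both changes push β in the same direction.

It decreases.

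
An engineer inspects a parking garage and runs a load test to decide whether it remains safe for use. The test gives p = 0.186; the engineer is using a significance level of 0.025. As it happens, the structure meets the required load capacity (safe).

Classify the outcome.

The conventional null hypothesis is that the structure meets the required load capacity (safe).
Since p = 0.186 ≥ α = 0.025, H₀ is not rejected.
H₀ is true (actually the structure meets the required load capacity (safe)).
The decision matches the true state — no error.

No error (correct decision).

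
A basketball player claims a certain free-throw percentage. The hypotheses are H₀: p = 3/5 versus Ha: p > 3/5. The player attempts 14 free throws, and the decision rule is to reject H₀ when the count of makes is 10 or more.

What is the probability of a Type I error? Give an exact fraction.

340889877/1220703125

α = P(reject H₀ | H₀ true) = P(S ≥ 10 | p = 3/5), with S ~ Binomial(14, 3/5).
Summing C(14,j)(3/5)^j(2/5)^{14−j} for j = 10,…,14 gives 340889877/1220703125.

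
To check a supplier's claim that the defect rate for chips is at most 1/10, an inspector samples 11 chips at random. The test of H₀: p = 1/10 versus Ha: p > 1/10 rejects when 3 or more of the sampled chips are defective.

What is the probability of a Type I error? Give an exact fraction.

1791237017/20000000000

The significance level is the probability, assuming p = 1/10, of seeing 3 or more defectives in 11 draws.
Computing the lower-tail complement: 1 − 18208762983/20000000000 = 1791237017/20000000000.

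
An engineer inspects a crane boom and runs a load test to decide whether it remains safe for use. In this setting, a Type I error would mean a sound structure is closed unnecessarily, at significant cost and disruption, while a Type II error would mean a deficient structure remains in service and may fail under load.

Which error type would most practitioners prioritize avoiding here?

The Type II consequence (a deficient structure remains in service and may fail under load) is more severe than the Type I consequence (a sound structure is closed unnecessarily, at significant cost and disruption).

Type II error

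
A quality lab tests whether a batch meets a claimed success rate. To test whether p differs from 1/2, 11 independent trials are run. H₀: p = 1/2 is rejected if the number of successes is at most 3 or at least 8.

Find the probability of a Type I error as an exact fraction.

The significance level is the null-hypothesis probability of the rejection region {≤3} ∪ {≥8}.
The two tails are symmetric, so α = 2·(1 + 11 + 55 + 165)/2^11 = 464/2048 = 29/128.

29/128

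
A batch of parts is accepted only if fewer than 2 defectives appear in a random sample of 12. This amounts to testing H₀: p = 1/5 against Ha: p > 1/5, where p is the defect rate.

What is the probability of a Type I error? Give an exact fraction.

177031761/244140625

Under H₀, Y ~ Binomial(12, 1/5); the Type I error rate is P(Y ≥ 2).
Via the complement, α = 1 − Σ_{j=0}^{1} C(12,j)(1/5)^j(4/5)^{12-j} = 177031761/244140625.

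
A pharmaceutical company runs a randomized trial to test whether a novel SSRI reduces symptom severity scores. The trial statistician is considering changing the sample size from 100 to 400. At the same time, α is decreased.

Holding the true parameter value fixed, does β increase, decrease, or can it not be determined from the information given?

Cannot be determined from the information given.

The first change alone would make β decrease; the second alone would make β increase. Which effect dominates depends on the magnitudes, which are not given.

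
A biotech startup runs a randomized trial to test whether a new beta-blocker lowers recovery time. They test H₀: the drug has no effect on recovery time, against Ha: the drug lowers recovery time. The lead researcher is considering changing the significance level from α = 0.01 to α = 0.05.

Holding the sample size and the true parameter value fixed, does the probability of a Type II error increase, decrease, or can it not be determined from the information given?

It decreases.

Relaxing α lowers the evidence threshold; under Ha, outcomes that previously fell short now trigger rejection.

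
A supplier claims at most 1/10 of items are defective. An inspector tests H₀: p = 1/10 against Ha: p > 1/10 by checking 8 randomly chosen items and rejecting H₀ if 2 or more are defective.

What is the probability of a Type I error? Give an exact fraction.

18689527/100000000

Under H₀, X ~ Binomial(8, 1/10); the Type I error rate is P(X ≥ 2).
α = 1 − P(X ≤ 1) = 1 − 81310473/100000000 = 18689527/100000000.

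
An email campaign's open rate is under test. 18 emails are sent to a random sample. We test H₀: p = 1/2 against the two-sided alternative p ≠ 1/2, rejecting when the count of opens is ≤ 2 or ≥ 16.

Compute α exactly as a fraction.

The significance level is the null-hypothesis probability of the rejection region {≤2} ∪ {≥16}.
The two tails are symmetric, so α = 2·(1 + 18 + 153)/2^18 = 344/262144 = 43/32768.

43/32768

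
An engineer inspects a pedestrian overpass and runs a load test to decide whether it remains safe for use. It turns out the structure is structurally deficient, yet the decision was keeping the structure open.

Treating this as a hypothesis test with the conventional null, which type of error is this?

Type II error

The null hypothesis here is that the structure meets the required load capacity (safe).
'Keeping the structure open' corresponds to failing to reject H₀.
H₀ was not rejected but H₀ is false — a Type II error (false negative).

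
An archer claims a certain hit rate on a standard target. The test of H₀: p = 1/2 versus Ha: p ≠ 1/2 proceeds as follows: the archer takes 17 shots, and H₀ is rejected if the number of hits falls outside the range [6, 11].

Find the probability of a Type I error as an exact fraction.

4701/32768

The significance level is the null-hypothesis probability of the rejection region {≤5} ∪ {≥12}.
The two tails are symmetric, so α = 2·(1 + 17 + 136 + 680 + 2380 + 6188)/2^17 = 18804/131072 = 4701/32768.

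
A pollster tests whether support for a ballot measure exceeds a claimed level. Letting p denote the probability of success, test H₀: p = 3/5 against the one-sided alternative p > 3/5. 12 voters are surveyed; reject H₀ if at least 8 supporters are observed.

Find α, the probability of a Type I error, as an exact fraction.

The Type I error probability is α = P(X ≥ 8) computed under H₀, where X ~ Binomial(12, 3/5).
P(X ≥ 8) = Σ_{j=8}^{12} C(12,j)·(3/5)^j·(2/5)^{12-j} = 21395421/48828125.

21395421/48828125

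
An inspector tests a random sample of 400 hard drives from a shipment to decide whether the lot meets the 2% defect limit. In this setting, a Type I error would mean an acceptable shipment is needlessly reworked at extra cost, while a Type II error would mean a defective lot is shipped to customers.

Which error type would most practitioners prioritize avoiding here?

Type II error

The Type II consequence (a defective lot is shipped to customers) is more severe than the Type I consequence (an acceptable shipment is needlessly reworked at extra cost).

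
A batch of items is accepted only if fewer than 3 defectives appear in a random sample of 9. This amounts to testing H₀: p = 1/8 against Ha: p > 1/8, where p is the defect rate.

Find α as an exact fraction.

The significance level is the probability, assuming p = 1/8, of seeing 3 or more defectives in 9 draws.
α = 1 − P(X ≤ 2) = 1 − 30471091/33554432 = 3083341/33554432.

3083341/33554432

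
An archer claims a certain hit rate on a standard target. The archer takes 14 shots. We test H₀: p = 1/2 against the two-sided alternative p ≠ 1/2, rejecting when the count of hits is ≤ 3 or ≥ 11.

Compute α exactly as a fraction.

235/4096

Under H₀, S ~ Binomial(14, 1/2); α is the probability of landing in either tail, P(S ≤ 3) + P(S ≥ 11).
Each tail has probability (1 + 14 + 91 + 364)/16384; doubling gives α = 940/16384 = 235/4096.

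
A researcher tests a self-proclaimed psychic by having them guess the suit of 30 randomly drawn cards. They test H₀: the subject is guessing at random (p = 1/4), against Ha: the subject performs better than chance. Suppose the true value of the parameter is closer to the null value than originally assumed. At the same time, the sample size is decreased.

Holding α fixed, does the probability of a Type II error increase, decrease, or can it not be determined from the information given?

It increases.

A smaller true effect puts the Ha sampling distribution closer to H₀, so more of it falls in the non-rejection region. With less data the test statistic is noisier; under Ha, more outcomes land inside the acceptance region. Both changes push β in the same direction.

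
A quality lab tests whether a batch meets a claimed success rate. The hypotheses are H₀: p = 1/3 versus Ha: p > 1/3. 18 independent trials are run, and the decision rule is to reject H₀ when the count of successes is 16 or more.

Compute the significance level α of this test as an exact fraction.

The Type I error probability is α = P(Y ≥ 16) computed under H₀, where Y ~ Binomial(18, 1/3).
P(Y ≥ 16) = Σ_{j=16}^{18} C(18,j)·(1/3)^j·(2/3)^{18-j} = 649/387420489.

649/387420489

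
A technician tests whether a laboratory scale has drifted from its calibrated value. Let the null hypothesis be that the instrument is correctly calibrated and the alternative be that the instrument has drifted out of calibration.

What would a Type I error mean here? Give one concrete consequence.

A Type I error is rejecting H₀ when H₀ is true.
Here that means pulling the instrument for recalibration when actually the instrument is correctly calibrated.

A Type I error would mean concluding that the instrument has drifted out of calibration when in fact the instrument is correctly calibrated. Consequence: a properly working instrument is taken offline unnecessarily.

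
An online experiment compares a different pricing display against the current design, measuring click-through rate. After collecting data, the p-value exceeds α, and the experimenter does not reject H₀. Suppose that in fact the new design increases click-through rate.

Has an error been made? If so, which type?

The conventional null hypothesis here is that the new design has no effect on click-through rate.
H₀ was not rejected, but H₀ is actually false.
Failing to reject a false null hypothesis is a Type II error (false negative).

Type II error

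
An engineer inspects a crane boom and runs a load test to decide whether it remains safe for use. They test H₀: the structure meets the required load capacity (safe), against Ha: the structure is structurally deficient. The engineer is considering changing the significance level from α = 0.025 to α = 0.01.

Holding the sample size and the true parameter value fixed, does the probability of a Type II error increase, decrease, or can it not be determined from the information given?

It increases.

A smaller α moves the rejection region further into the tail. With the alternative true, more outcomes now fall outside the rejection region, so failing to reject becomes more likely.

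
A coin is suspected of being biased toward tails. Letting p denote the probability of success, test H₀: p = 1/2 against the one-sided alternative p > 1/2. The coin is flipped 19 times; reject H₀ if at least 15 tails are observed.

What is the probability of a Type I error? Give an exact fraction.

α = P(reject H₀ | H₀ true) = P(X ≥ 15 | p = 1/2), with X ~ Binomial(19, 1/2).
That's C(19,15) + C(19,16) + C(19,17) + C(19,18) + C(19,19) over 2^19, i.e. (3876 + 969 + 171 + 19 + 1)/524288 = 5036/524288 = 1259/131072.

1259/131072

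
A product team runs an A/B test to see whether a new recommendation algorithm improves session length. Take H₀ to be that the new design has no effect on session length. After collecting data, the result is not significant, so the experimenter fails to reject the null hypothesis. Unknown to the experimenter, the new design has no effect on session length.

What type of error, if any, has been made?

The test retained a true H₀ — the decision matches the true state.

No error — this is a correct decision.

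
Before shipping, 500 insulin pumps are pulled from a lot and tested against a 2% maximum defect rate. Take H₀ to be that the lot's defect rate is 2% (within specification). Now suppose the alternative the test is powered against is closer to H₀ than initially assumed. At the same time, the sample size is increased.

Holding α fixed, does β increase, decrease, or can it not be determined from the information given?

Cannot be determined from the information given.

The first change alone would make β increase; the second alone would make β decrease. Which effect dominates depends on the magnitudes, which are not given.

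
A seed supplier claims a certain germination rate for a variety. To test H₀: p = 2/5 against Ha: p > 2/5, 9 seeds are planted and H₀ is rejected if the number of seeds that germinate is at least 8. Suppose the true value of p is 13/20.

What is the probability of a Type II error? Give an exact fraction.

112501116301/128000000000

A Type II error is failing to reject when Ha holds: with p = 13/20, β = P(Y ≤ 7).
Equivalently, β = 1 − P(Y ≥ 8) = 112501116301/128000000000.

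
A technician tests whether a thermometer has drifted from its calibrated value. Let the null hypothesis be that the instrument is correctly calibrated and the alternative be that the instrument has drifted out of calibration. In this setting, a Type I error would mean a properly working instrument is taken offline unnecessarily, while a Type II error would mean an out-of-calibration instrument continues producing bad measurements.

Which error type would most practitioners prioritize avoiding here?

The Type II consequence (an out-of-calibration instrument continues producing bad measurements) is more severe than the Type I consequence (a properly working instrument is taken offline unnecessarily).

Type II error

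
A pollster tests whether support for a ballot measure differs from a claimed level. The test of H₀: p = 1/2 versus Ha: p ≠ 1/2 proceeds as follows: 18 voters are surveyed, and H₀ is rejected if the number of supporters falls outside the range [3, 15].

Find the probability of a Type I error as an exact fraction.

The significance level is the null-hypothesis probability of the rejection region {≤2} ∪ {≥16}.
Each tail has probability (1 + 18 + 153)/262144; doubling gives α = 344/262144 = 43/32768.

43/32768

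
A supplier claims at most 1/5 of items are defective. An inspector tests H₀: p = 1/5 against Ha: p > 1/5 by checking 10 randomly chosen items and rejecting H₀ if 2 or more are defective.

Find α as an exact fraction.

The significance level is the probability, assuming p = 1/5, of seeing 2 or more defectives in 10 draws.
α = 1 − P(Y ≤ 1) = 1 − 3670016/9765625 = 6095609/9765625.

6095609/9765625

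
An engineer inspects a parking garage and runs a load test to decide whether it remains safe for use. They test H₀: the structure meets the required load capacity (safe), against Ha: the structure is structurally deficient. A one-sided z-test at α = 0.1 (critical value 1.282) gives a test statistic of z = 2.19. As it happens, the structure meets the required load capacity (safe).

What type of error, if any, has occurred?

Type I error

Since z = 2.19 > z* = 1.282, H₀ is rejected.
H₀ is true (actually the structure meets the required load capacity (safe)).
Rejecting a true H₀ is a Type I error.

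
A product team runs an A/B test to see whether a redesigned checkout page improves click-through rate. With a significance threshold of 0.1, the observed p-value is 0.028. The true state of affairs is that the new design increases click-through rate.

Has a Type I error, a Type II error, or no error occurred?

The conventional null hypothesis is that the new design has no effect on click-through rate.
Since p = 0.028 < α = 0.1, H₀ is rejected.
H₀ is false (actually the new design increases click-through rate).
The decision matches the true state — no error.

No error — this is a correct decision.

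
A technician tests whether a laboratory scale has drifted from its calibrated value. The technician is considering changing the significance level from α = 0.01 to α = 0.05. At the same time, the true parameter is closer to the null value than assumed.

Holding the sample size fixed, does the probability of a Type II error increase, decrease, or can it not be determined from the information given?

Cannot be determined from the information given.

The first change alone would make β decrease; the second alone would make β increase. Which effect dominates depends on the magnitudes, which are not given.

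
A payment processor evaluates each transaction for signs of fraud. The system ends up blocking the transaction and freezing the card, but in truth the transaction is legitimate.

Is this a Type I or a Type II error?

Type I error

The null hypothesis here is that the transaction is legitimate.
'Blocking the transaction and freezing the card' corresponds to rejecting H₀.
H₀ was rejected but H₀ is true — a Type I error (false positive).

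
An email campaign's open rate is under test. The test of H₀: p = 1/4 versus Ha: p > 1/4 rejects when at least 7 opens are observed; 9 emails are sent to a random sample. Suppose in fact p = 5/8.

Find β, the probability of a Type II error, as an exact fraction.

β = P(fail to reject H₀ | Ha true) = P(X ≤ 6 | p = 5/8), X ~ Binomial(9, 5/8).
Adding the binomial probabilities P(X=0)+…+P(X=6) at p = 5/8 gives 24101307/33554432.

24101307/33554432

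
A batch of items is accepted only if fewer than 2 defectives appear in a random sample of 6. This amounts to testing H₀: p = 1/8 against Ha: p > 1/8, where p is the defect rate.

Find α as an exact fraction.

43653/262144

The significance level is the probability, assuming p = 1/8, of seeing 2 or more defectives in 6 draws.
Computing the lower-tail complement: 1 − 218491/262144 = 43653/262144.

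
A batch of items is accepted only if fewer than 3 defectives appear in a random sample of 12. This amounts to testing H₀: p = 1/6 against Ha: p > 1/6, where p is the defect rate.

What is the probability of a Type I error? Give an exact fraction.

702172961/2176782336

α = P(reject H₀ | H₀ true) = P(X ≥ 3 | p = 1/6), X ~ Binomial(12, 1/6).
α = 1 − P(X ≤ 2) = 1 − 1474609375/2176782336 = 702172961/2176782336.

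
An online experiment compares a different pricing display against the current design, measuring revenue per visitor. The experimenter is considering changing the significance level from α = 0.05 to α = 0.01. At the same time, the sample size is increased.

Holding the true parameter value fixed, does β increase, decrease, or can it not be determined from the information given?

Cannot be determined from the information given.

The first change alone would make β increase; the second alone would make β decrease. Which effect dominates depends on the magnitudes, which are not given.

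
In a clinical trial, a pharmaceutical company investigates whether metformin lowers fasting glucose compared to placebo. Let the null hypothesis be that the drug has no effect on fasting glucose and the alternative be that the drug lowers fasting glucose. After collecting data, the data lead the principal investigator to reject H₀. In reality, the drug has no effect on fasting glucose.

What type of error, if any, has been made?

H₀ was rejected, but H₀ is actually true.
Rejecting a true null hypothesis is a Type I error (false positive).

Type I error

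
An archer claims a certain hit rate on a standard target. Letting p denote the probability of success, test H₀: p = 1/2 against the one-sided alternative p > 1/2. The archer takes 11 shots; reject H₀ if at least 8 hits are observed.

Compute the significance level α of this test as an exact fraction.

Under H₀, S ~ Binomial(11, 1/2), and α = P(S ≥ 8).
P(S ≥ 8) = [C(11,8) + C(11,9) + C(11,10) + C(11,11)] / 2^11 = (165 + 55 + 11 + 1) / 2048 = 232/2048 = 29/256.

29/256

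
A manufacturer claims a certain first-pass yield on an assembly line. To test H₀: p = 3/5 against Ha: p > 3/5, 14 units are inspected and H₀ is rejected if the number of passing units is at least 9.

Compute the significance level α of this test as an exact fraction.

2965421097/6103515625

α = P(reject H₀ | H₀ true) = P(X ≥ 9 | p = 3/5), with X ~ Binomial(14, 3/5).
P(X ≥ 9) = Σ_{j=9}^{14} C(14,j)·(3/5)^j·(2/5)^{14-j} = 2965421097/6103515625.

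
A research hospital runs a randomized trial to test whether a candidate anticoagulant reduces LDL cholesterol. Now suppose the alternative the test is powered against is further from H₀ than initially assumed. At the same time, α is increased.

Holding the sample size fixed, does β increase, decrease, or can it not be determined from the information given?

It decreases.

The further the true parameter sits from the null value, the more of the Ha sampling distribution falls in the rejection region. A larger α widens the rejection region, so when the alternative is true more outcomes lead to rejection — failing to reject becomes less likely. Both changes push β in the same direction.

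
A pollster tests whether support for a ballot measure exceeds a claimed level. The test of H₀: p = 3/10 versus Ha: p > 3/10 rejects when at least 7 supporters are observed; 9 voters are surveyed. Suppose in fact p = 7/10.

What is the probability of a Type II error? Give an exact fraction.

Under the alternative p = 7/10, Y ~ Binomial(9, 7/10); β is the probability the test does not reject, P(Y < 7).
Equivalently, β = 1 − P(Y ≥ 7) = 268584417/500000000.

268584417/500000000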